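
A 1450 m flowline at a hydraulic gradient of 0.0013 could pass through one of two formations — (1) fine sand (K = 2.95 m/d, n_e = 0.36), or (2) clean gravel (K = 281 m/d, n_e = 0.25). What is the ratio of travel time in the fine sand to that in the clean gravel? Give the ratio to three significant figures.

137

Unit 1 (fine sand): v = 2.95×0.0013/0.36 = 0.01065 m/d, t = 1450/0.01065 = 136100 d
Unit 2 (clean gravel): v = 281×0.0013/0.25 = 1.461 m/d, t = 1450/1.461 = 992.3 d
t(fine sand) / t(clean gravel) = 136100/992.3 = 137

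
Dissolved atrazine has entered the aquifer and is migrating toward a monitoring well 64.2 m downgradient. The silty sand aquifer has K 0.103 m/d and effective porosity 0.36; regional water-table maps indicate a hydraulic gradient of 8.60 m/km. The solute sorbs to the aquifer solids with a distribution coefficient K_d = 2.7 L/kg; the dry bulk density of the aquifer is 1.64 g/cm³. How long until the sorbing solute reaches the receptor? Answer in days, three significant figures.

Darcy flux q = K·i = 0.103 × 0.0086 = 8.858e-4 m/d
v = Ki/n = 0.103·0.0086/0.36 = 0.002461 m/d
Retardation R = 1 + ρ_b·K_d/n = 1 + 1.64×2.7/0.36 = 13.30
Contaminant velocity v_c = v/R = 0.002461/13.30 = 1.850e-4 m/d
t = L/v_c = 64.2/1.850e-4 = 347000 d

347000 days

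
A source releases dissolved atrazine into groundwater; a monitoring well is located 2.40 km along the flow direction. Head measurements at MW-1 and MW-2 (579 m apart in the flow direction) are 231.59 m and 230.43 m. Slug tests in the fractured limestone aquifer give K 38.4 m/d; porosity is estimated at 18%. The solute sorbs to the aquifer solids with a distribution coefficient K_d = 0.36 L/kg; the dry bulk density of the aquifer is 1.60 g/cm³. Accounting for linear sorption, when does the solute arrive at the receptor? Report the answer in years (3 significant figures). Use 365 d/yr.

Hydraulic gradient i = (231.59 − 230.43) / 579 = 1.16 / 579 = 0.002003
q = Ki = 38.4 × 0.002003 = 0.07693 m/d
Average linear velocity = 0.07693 / 0.18 = 0.4274 m/d
Retardation R = 1 + ρ_b·K_d/n = 1 + 1.60×0.36/0.18 = 4.200
Contaminant velocity v_c = v/R = 0.4274/4.200 = 0.1018 m/d
L = 2.40 km = 2400 m
t = L/v_c = 2400/0.1018 = 23580 d
   = 23580/365 = 64.6 yr

64.6 years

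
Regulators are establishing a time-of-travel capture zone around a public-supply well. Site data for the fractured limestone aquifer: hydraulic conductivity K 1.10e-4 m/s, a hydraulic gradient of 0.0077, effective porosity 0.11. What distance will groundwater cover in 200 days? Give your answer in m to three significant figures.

133 m

K = 1.10e-4 m/s × 86400 s/d = 9.504 m/d
q = Ki = 9.504 × 0.0077 = 0.07318 m/d
v_s = q/n_e = 0.07318/0.11 = 0.6653 m/d
L = v × T = 0.6653 × 200 = 133.1 m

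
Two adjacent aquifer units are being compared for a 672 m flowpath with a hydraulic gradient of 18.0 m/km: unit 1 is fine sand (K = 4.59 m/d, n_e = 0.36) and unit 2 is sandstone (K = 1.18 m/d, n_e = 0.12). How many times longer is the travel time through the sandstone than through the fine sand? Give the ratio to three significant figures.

Unit 1 (fine sand): v = 4.59×0.018/0.36 = 0.2295 m/d, t = 672/0.2295 = 2928 d
Unit 2 (sandstone): v = 1.18×0.018/0.12 = 0.1770 m/d, t = 672/0.1770 = 3797 d
t(sandstone) / t(fine sand) = 3797/2928 = 1.30

1.30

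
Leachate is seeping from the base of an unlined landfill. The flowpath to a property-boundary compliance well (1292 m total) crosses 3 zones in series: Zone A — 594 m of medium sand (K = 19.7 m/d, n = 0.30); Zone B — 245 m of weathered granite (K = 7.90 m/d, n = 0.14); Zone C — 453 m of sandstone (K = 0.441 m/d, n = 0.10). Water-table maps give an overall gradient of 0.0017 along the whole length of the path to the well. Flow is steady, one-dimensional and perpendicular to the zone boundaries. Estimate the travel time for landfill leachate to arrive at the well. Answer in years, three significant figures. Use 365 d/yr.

Continuity: the same q passes through each zone, so ΔH = q·Σ(L_j/K_j) — the zones act as resistances in series.
Σ(L/K) = 594/19.7 + 245/7.90 + 453/0.441 = 30.15 + 31.01 + 1027 = 1088 d
K_eq = L_total / Σ(L/K) = 1292 / 1088 = 1.187 m/d
q = K_eq · i = 1.187 × 0.0017 = 0.002018 m/d (same in every zone)
Zone A: v = q/n = 0.002018/0.30 = 0.006727 m/d → t_A = 594/0.006727 = 88300 d
Zone B: v = q/n = 0.002018/0.14 = 0.01441 m/d → t_B = 245/0.01441 = 17000 d
Zone C: v = q/n = 0.002018/0.10 = 0.02018 m/d → t_C = 453/0.02018 = 22450 d
Total t = 88300 + 17000 + 22450 = 127700 d
   = 127700 / 365 = 350 yr

350 years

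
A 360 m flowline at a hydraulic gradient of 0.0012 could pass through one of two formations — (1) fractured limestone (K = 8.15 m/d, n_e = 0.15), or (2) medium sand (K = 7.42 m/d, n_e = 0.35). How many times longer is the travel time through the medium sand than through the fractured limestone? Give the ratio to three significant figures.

Unit 1 (fractured limestone): v = 8.15×0.0012/0.15 = 0.06520 m/d, t = 360/0.06520 = 5521 d
Unit 2 (medium sand): v = 7.42×0.0012/0.35 = 0.02544 m/d, t = 360/0.02544 = 14150 d
t(medium sand) / t(fractured limestone) = 14150/5521 = 2.56

2.56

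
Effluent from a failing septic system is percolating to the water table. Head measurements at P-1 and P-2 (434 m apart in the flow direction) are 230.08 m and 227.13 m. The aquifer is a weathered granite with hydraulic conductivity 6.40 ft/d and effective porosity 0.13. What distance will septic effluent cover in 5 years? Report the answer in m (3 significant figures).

186 m

Hydraulic gradient i = (230.08 − 227.13) / 434 = 2.95 / 434 = 0.006797
K = 6.40 ft/d × 0.3048 = 1.951 m/d
Darcy flux q = K·i = 1.951 × 0.006797 = 0.01326 m/d
Seepage velocity v = q / n = 0.01326 / 0.13 = 0.1020 m/d
T = 5 yr × 365 = 1825 d
L = v × T = 0.1020 × 1825 = 186.1 m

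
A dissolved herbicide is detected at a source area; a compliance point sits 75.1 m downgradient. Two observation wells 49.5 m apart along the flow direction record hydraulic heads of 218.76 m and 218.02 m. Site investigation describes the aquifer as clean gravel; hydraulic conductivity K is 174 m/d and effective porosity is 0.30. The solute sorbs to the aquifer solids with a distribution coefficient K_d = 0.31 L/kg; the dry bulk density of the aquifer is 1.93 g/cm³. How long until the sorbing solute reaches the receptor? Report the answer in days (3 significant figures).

Hydraulic gradient i = (218.76 − 218.02) / 49.5 = 0.74 / 49.5 = 0.01495
q = Ki = 174 × 0.01495 = 2.601 m/d
Seepage velocity v = q / n = 2.601 / 0.30 = 8.671 m/d
Retardation R = 1 + ρ_b·K_d/n = 1 + 1.93×0.31/0.30 = 2.994
Contaminant velocity v_c = v/R = 8.671/2.994 = 2.896 m/d
t = L/v_c = 75.1/2.896 = 25.93 d

25.9 days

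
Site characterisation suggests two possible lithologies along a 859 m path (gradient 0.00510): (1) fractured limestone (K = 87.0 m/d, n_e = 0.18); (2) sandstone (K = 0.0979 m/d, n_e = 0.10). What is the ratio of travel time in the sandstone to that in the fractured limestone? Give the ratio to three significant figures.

Unit 1 (fractured limestone): v = 87.0×0.0051/0.18 = 2.465 m/d, t = 859/2.465 = 348.5 d
Unit 2 (sandstone): v = 0.0979×0.0051/0.10 = 0.004993 m/d, t = 859/0.004993 = 172000 d
t(sandstone) / t(fractured limestone) = 172000/348.5 = 494

494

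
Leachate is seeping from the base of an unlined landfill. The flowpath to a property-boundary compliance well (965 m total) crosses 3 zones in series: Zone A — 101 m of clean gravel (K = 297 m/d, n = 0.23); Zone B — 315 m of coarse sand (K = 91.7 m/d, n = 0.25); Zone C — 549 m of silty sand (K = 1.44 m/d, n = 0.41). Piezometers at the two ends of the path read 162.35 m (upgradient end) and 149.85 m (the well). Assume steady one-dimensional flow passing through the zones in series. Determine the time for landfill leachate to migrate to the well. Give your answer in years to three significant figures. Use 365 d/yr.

27.6 years

Total head drop ΔH = 162.35 − 149.85 = 12.50 m
Continuity: the same q passes through each zone, so ΔH = q·Σ(L_j/K_j) — the zones act as resistances in series.
Σ(L/K) = 101/297 + 315/91.7 + 549/1.44 = 0.3401 + 3.435 + 381.3 = 385.0 d
q = ΔH / Σ(L/K) = 12.50 / 385.0 = 0.03247 m/d (same in every zone)
Zone A: v = q/n = 0.03247/0.23 = 0.1412 m/d → t_A = 101/0.1412 = 715.5 d
Zone B: v = q/n = 0.03247/0.25 = 0.1299 m/d → t_B = 315/0.1299 = 2426 d
Zone C: v = q/n = 0.03247/0.41 = 0.07918 m/d → t_C = 549/0.07918 = 6933 d
Total t = 715.5 + 2426 + 6933 = 10070 d
   = 10070 / 365 = 27.6 yr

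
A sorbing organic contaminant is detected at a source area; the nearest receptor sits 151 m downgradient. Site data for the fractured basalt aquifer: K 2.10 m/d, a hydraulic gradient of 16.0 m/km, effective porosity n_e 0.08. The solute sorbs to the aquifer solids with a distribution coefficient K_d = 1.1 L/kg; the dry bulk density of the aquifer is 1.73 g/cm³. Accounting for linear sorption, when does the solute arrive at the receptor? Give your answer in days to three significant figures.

8910 days

Darcy flux q = K·i = 2.10 × 0.016 = 0.03360 m/d
v_s = q/n_e = 0.03360/0.08 = 0.4200 m/d
Retardation R = 1 + ρ_b·K_d/n = 1 + 1.73×1.1/0.08 = 24.79
Contaminant velocity v_c = v/R = 0.4200/24.79 = 0.01694 m/d
t = L/v_c = 151/0.01694 = 8912 d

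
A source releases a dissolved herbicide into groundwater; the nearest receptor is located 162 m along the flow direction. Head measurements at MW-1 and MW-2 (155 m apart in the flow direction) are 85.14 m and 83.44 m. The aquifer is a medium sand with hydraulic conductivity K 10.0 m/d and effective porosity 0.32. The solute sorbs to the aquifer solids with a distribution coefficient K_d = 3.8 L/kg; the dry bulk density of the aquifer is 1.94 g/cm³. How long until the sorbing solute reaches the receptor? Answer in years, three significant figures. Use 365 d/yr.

31.1 years

Hydraulic gradient i = (85.14 − 83.44) / 155 = 1.70 / 155 = 0.01097
Darcy flux q = K·i = 10.0 × 0.01097 = 0.1097 m/d
v_s = q/n_e = 0.1097/0.32 = 0.3427 m/d
Retardation R = 1 + ρ_b·K_d/n = 1 + 1.94×3.8/0.32 = 24.04
Contaminant velocity v_c = v/R = 0.3427/24.04 = 0.01426 m/d
t = L/v_c = 162/0.01426 = 11360 d
   = 11360/365 = 31.1 yr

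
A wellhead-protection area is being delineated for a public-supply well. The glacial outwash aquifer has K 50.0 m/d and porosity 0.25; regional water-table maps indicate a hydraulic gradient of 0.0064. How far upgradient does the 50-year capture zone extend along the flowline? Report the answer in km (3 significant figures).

23.4 km

q = Ki = 50.0 × 0.0064 = 0.3200 m/d
v = Ki/n = 50.0·0.0064/0.25 = 1.280 m/d
T = 50 yr × 365 = 18250 d
L = v × T = 1.280 × 18250 = 23360 m
   = 23.4 km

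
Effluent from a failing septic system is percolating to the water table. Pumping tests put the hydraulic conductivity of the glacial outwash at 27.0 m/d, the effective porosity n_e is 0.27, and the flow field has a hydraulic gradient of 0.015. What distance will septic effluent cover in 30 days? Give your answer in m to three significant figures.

45.0 m

q = Ki = 27.0 × 0.015 = 0.4050 m/d
Seepage velocity v = q / n = 0.4050 / 0.27 = 1.500 m/d
L = v × T = 1.500 × 30 = 45.00 m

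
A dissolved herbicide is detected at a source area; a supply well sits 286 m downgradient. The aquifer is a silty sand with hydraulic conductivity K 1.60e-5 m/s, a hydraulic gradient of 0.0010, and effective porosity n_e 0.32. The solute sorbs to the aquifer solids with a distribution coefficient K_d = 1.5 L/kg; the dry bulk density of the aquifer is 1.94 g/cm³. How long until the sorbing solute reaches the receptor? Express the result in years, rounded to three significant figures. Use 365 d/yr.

1830 years

K = 1.60e-5 m/s × 86400 s/d = 1.382 m/d
Specific discharge q = 1.382 × 0.0010 = 0.001382 m/d
Seepage velocity v = q / n = 0.001382 / 0.32 = 0.004320 m/d
Retardation R = 1 + ρ_b·K_d/n = 1 + 1.94×1.5/0.32 = 10.09
Contaminant velocity v_c = v/R = 0.004320/10.09 = 4.280e-4 m/d
t = L/v_c = 286/4.280e-4 = 668200 d
   = 668200/365 = 1830 yr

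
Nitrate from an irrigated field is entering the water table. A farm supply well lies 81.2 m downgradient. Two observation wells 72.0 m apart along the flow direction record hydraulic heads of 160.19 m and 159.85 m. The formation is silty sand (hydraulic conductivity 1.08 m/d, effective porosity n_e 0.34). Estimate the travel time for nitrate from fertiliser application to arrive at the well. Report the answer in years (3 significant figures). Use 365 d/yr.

14.8 years

Hydraulic gradient i = (160.19 − 159.85) / 72.0 = 0.34 / 72.0 = 0.004722
Specific discharge q = 1.08 × 0.004722 = 0.005100 m/d
Seepage velocity v = q / n = 0.005100 / 0.34 = 0.01500 m/d
t = L / v = 81.2 / 0.01500 = 5413 d
   = 5413 / 365 = 14.8 yr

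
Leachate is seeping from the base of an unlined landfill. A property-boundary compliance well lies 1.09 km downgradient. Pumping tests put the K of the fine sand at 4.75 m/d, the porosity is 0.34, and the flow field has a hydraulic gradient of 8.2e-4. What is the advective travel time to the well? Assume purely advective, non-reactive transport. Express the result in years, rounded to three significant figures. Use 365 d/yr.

Darcy flux q = K·i = 4.75 × 8.2e-4 = 0.003895 m/d
v = Ki/n = 4.75·8.2e-4/0.34 = 0.01146 m/d
L = 1.09 km = 1090 m
t = L / v = 1090 / 0.01146 = 95150 d
   = 95150 / 365 = 261 yr

261 years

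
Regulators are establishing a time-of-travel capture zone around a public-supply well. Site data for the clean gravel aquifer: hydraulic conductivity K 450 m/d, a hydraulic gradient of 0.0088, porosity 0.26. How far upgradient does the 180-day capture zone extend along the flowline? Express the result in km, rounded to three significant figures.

2.74 km

Specific discharge q = 450 × 0.0088 = 3.960 m/d
v_s = q/n_e = 3.960/0.26 = 15.23 m/d
L = v × T = 15.23 × 180 = 2742 m
   = 2.74 km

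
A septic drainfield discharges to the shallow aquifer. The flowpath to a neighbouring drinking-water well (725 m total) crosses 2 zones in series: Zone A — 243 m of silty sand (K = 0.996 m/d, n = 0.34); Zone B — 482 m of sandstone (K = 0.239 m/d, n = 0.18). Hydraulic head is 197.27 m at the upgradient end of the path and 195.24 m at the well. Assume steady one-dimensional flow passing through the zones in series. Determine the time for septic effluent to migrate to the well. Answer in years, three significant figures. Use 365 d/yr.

517 years

Total head drop ΔH = 197.27 − 195.24 = 2.03 m
Continuity: the same q passes through each zone, so ΔH = q·Σ(L_j/K_j) — the zones act as resistances in series.
Σ(L/K) = 243/0.996 + 482/0.239 = 244.0 + 2017 = 2261 d
q = ΔH / Σ(L/K) = 2.03 / 2261 = 8.979e-4 m/d (same in every zone)
Zone A: v = q/n = 8.979e-4/0.34 = 0.002641 m/d → t_A = 243/0.002641 = 92010 d
Zone B: v = q/n = 8.979e-4/0.18 = 0.004989 m/d → t_B = 482/0.004989 = 96620 d
Total t = 92010 + 96620 = 188600 d
   = 188600 / 365 = 517 yr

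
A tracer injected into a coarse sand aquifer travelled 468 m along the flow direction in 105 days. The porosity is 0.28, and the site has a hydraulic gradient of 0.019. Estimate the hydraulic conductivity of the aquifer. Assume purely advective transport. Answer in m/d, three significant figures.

v = L / t = 468 / 105 = 4.457 m/d
K = v · n / i = 4.457 × 0.28 / 0.019 = 65.7 m/d

65.7 m/d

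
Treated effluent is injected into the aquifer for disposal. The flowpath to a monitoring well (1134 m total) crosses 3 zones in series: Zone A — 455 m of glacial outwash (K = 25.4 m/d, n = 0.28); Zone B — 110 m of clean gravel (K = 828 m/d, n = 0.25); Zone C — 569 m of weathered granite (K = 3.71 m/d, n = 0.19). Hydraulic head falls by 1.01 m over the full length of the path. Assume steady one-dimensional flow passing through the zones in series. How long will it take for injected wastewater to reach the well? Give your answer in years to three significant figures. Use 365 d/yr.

Steady 1-D flow in series ⇒ the Darcy flux q is identical in every zone and the zone head losses add (resistances L/K in series).
Σ(L/K) = 455/25.4 + 110/828 + 569/3.71 = 17.91 + 0.1329 + 153.4 = 171.4 d
q = ΔH / Σ(L/K) = 1.01 / 171.4 = 0.005892 m/d (same in every zone)
Zone A: v = q/n = 0.005892/0.28 = 0.02104 m/d → t_A = 455/0.02104 = 21620 d
Zone B: v = q/n = 0.005892/0.25 = 0.02357 m/d → t_B = 110/0.02357 = 4667 d
Zone C: v = q/n = 0.005892/0.19 = 0.03101 m/d → t_C = 569/0.03101 = 18350 d
Total t = 21620 + 4667 + 18350 = 44640 d
   = 44640 / 365 = 122 yr

122 years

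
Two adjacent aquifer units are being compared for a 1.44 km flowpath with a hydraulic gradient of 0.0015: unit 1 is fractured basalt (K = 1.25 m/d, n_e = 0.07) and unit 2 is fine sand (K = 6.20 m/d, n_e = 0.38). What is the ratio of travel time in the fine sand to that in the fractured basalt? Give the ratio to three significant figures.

Unit 1 (fractured basalt): v = 1.25×0.0015/0.07 = 0.02679 m/d, t = 1440/0.02679 = 53760 d
Unit 2 (fine sand): v = 6.20×0.0015/0.38 = 0.02447 m/d, t = 1440/0.02447 = 58840 d
t(fine sand) / t(fractured basalt) = 58840/53760 = 1.09

1.09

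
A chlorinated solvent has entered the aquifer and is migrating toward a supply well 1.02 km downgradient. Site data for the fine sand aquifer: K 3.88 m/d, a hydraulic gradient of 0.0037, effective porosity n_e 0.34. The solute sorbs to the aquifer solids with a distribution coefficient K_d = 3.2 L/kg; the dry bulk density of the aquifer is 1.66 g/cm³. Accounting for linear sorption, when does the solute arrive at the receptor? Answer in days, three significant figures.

402000 days

q = Ki = 3.88 × 0.0037 = 0.01436 m/d
Average linear velocity = 0.01436 / 0.34 = 0.04222 m/d
Retardation R = 1 + ρ_b·K_d/n = 1 + 1.66×3.2/0.34 = 16.62
Contaminant velocity v_c = v/R = 0.04222/16.62 = 0.002540 m/d
L = 1.02 km = 1020 m
t = L/v_c = 1020/0.002540 = 401600 d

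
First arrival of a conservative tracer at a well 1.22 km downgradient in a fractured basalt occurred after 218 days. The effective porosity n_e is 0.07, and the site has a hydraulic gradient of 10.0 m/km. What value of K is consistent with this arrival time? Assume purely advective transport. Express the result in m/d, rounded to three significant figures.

L = 1.22 km = 1220 m
v = L / t = 1220 / 218 = 5.596 m/d
K = v · n / i = 5.596 × 0.07 / 0.010 = 39.2 m/d

39.2 m/d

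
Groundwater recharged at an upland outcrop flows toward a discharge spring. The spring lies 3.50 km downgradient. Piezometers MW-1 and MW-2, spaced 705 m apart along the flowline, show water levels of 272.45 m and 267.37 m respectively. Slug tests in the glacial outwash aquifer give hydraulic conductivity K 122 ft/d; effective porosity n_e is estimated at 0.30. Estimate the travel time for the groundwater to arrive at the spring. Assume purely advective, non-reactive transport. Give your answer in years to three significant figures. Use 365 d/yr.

10.7 years

Hydraulic gradient i = (272.45 − 267.37) / 705 = 5.08 / 705 = 0.007206
K = 122 ft/d × 0.3048 = 37.19 m/d
Darcy flux q = K·i = 37.19 × 0.007206 = 0.2679 m/d
Seepage velocity v = q / n = 0.2679 / 0.30 = 0.8932 m/d
L = 3.50 km = 3500 m
t = L / v = 3500 / 0.8932 = 3919 d
   = 3919 / 365 = 10.7 yr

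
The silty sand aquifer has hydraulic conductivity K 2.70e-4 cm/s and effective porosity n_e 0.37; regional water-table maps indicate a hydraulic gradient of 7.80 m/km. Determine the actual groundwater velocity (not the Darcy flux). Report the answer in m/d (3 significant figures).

0.00492 m/d

K = 2.70e-4 cm/s × 864 = 0.2333 m/d
q = Ki = 0.2333 × 0.0078 = 0.001820 m/d
Average linear velocity = 0.001820 / 0.37 = 0.004918 m/d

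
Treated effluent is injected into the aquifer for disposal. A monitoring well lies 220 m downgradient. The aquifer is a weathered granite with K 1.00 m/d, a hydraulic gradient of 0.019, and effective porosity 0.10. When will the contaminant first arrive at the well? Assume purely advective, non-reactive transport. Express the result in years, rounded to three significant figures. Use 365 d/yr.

3.17 years

q = Ki = 1.00 × 0.019 = 0.01900 m/d
v = Ki/n = 1.00·0.019/0.10 = 0.1900 m/d
t = L / v = 220 / 0.1900 = 1158 d
   = 1158 / 365 = 3.17 yr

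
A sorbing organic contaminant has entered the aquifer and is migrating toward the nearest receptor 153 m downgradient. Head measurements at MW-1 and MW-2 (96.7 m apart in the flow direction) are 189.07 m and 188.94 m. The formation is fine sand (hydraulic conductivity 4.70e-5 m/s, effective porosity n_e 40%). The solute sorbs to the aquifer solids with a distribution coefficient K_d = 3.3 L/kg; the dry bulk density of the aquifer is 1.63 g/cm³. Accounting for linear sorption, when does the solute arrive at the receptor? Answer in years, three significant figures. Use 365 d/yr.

444 years

Hydraulic gradient i = (189.07 − 188.94) / 96.7 = 0.13 / 96.7 = 0.001344
K = 4.70e-5 m/s × 86400 s/d = 4.061 m/d
Specific discharge q = 4.061 × 0.001344 = 0.005459 m/d
Seepage velocity v = q / n = 0.005459 / 0.40 = 0.01365 m/d
Retardation R = 1 + ρ_b·K_d/n = 1 + 1.63×3.3/0.40 = 14.45
Contaminant velocity v_c = v/R = 0.01365/14.45 = 9.447e-4 m/d
t = L/v_c = 153/9.447e-4 = 162000 d
   = 162000/365 = 444 yr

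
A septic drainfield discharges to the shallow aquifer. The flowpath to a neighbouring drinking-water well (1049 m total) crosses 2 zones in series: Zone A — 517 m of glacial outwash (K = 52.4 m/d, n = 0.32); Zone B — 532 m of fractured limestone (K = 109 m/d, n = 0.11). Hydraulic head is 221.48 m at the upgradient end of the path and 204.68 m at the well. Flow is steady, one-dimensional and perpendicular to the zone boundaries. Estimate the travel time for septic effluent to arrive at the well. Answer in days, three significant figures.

Total head drop ΔH = 221.48 − 204.68 = 16.80 m
Continuity: the same q passes through each zone, so ΔH = q·Σ(L_j/K_j) — the zones act as resistances in series.
Σ(L/K) = 517/52.4 + 532/109 = 9.866 + 4.881 = 14.75 d
q = ΔH / Σ(L/K) = 16.80 / 14.75 = 1.139 m/d (same in every zone)
Zone A: v = q/n = 1.139/0.32 = 3.560 m/d → t_A = 517/3.560 = 145.2 d
Zone B: v = q/n = 1.139/0.11 = 10.36 m/d → t_B = 532/10.36 = 51.37 d
Total t = 145.2 + 51.37 = 196.6 d

197 days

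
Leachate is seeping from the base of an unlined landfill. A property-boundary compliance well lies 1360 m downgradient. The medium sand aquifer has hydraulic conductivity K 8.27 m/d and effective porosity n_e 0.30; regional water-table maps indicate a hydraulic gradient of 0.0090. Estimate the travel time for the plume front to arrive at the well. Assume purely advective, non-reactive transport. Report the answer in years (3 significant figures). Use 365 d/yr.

Specific discharge q = 8.27 × 0.0090 = 0.07443 m/d
Average linear velocity = 0.07443 / 0.30 = 0.2481 m/d
t = L / v = 1360 / 0.2481 = 5482 d
   = 5482 / 365 = 15.0 yr

15.0 years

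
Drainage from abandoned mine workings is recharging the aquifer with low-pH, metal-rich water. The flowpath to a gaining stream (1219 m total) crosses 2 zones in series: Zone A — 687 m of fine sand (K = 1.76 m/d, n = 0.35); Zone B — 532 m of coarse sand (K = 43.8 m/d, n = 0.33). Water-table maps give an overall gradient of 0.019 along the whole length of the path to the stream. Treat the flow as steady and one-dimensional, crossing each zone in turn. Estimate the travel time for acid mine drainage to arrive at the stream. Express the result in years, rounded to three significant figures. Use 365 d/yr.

Steady 1-D flow in series ⇒ the Darcy flux q is identical in every zone and the zone head losses add (resistances L/K in series).
Σ(L/K) = 687/1.76 + 532/43.8 = 390.3 + 12.15 = 402.5 d
K_eq = L_total / Σ(L/K) = 1219 / 402.5 = 3.029 m/d
q = K_eq · i = 3.029 × 0.019 = 0.05754 m/d (same in every zone)
Zone A: v = q/n = 0.05754/0.35 = 0.1644 m/d → t_A = 687/0.1644 = 4178 d
Zone B: v = q/n = 0.05754/0.33 = 0.1744 m/d → t_B = 532/0.1744 = 3051 d
Total t = 4178 + 3051 = 7229 d
   = 7229 / 365 = 19.8 yr

19.8 years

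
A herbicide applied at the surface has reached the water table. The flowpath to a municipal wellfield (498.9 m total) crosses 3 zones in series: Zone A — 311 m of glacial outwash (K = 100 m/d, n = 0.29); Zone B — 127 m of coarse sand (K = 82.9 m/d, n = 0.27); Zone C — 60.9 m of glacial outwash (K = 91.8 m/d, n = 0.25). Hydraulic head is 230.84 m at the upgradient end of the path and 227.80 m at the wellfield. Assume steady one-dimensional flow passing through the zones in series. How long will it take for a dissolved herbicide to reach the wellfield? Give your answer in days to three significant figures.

Total head drop ΔH = 230.84 − 227.80 = 3.04 m
Continuity: the same q passes through each zone, so ΔH = q·Σ(L_j/K_j) — the zones act as resistances in series.
Σ(L/K) = 311/100 + 127/82.9 + 60.9/91.8 = 3.110 + 1.532 + 0.6634 = 5.305 d
q = ΔH / Σ(L/K) = 3.04 / 5.305 = 0.5730 m/d (same in every zone)
Zone A: v = q/n = 0.5730/0.29 = 1.976 m/d → t_A = 311/1.976 = 157.4 d
Zone B: v = q/n = 0.5730/0.27 = 2.122 m/d → t_B = 127/2.122 = 59.84 d
Zone C: v = q/n = 0.5730/0.25 = 2.292 m/d → t_C = 60.9/2.292 = 26.57 d
Total t = 157.4 + 59.84 + 26.57 = 243.8 d

244 days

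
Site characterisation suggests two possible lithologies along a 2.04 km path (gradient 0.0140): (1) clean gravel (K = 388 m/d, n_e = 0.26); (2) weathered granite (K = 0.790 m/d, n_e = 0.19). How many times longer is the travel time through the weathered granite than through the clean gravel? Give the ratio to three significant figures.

Unit 1 (clean gravel): v = 388×0.014/0.26 = 20.89 m/d, t = 2040/20.89 = 97.64 d
Unit 2 (weathered granite): v = 0.790×0.014/0.19 = 0.05821 m/d, t = 2040/0.05821 = 35050 d
t(weathered granite) / t(clean gravel) = 35050/97.64 = 359

359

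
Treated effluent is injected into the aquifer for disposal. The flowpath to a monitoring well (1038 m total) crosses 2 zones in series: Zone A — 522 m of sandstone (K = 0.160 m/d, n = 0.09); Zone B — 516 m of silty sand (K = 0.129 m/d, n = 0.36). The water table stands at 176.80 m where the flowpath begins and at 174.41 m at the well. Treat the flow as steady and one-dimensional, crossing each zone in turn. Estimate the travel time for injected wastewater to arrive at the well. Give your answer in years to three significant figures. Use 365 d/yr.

1940 years

Total head drop ΔH = 176.80 − 174.41 = 2.39 m
Steady 1-D flow in series ⇒ the Darcy flux q is identical in every zone and the zone head losses add (resistances L/K in series).
Σ(L/K) = 522/0.160 + 516/0.129 = 3263 + 4000 = 7263 d
q = ΔH / Σ(L/K) = 2.39 / 7263 = 3.291e-4 m/d (same in every zone)
Zone A: v = q/n = 3.291e-4/0.09 = 0.003657 m/d → t_A = 522/0.003657 = 142800 d
Zone B: v = q/n = 3.291e-4/0.36 = 9.141e-4 m/d → t_B = 516/9.141e-4 = 564500 d
Total t = 142800 + 564500 = 707200 d
   = 707200 / 365 = 1940 yr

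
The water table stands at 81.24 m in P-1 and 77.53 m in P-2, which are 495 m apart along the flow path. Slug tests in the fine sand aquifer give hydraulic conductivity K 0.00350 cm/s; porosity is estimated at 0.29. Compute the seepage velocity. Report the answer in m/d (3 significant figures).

0.0782 m/d

Hydraulic gradient i = (81.24 − 77.53) / 495 = 3.71 / 495 = 0.007495
K = 0.00350 cm/s × 864 = 3.024 m/d
q = Ki = 3.024 × 0.007495 = 0.02266 m/d
Seepage velocity v = q / n = 0.02266 / 0.29 = 0.07815 m/d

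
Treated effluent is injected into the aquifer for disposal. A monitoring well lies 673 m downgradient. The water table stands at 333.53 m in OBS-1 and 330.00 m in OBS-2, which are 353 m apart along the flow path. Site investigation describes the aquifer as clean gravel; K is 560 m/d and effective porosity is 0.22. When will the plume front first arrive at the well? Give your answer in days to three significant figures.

26.4 days

Hydraulic gradient i = (333.53 − 330.00) / 353 = 3.53 / 353 = 0.01000
q = Ki = 560 × 0.01000 = 5.600 m/d
v_s = q/n_e = 5.600/0.22 = 25.45 m/d
t = L / v = 673 / 25.45 = 26.44 d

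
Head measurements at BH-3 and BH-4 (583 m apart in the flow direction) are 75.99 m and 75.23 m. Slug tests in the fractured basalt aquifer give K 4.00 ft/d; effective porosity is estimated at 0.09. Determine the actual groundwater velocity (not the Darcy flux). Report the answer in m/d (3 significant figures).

Hydraulic gradient i = (75.99 − 75.23) / 583 = 0.76 / 583 = 0.001304
K = 4.00 ft/d × 0.3048 = 1.219 m/d
Darcy flux q = K·i = 1.219 × 0.001304 = 0.001589 m/d
Average linear velocity = 0.001589 / 0.09 = 0.01766 m/d

0.0177 m/d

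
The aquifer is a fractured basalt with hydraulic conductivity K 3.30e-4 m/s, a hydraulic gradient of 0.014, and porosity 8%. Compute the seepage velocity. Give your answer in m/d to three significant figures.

K = 3.30e-4 m/s × 86400 s/d = 28.51 m/d
Darcy flux q = K·i = 28.51 × 0.014 = 0.3992 m/d
Seepage velocity v = q / n = 0.3992 / 0.08 = 4.990 m/d

4.99 m/d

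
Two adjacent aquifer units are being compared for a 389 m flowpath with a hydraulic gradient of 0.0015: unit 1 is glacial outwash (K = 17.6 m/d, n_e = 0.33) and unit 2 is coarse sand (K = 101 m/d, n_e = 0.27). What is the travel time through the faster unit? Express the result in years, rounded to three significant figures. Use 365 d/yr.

Unit 1 (glacial outwash): v = 17.6×0.0015/0.33 = 0.08000 m/d, t = 389/0.08000 = 4863 d
Unit 2 (coarse sand): v = 101×0.0015/0.27 = 0.5611 m/d, t = 389/0.5611 = 693.3 d
Faster: 693.3 d / 365 = 1.90 yr

1.90 years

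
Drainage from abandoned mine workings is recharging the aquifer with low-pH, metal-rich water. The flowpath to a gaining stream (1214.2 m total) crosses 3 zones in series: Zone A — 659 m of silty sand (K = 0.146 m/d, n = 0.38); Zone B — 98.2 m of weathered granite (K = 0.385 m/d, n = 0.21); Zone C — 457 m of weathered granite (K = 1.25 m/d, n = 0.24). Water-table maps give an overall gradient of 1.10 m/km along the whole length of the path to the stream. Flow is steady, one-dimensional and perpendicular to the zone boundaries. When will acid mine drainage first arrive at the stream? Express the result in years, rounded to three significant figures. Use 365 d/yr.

4010 years

Steady 1-D flow in series ⇒ the Darcy flux q is identical in every zone and the zone head losses add (resistances L/K in series).
Σ(L/K) = 659/0.146 + 98.2/0.385 + 457/1.25 = 4514 + 255.1 + 365.6 = 5134 d
K_eq = L_total / Σ(L/K) = 1214.2 / 5134 = 0.2365 m/d
q = K_eq · i = 0.2365 × 0.0011 = 2.601e-4 m/d (same in every zone)
Zone A: v = q/n = 2.601e-4/0.38 = 6.846e-4 m/d → t_A = 659/6.846e-4 = 962700 d
Zone B: v = q/n = 2.601e-4/0.21 = 0.001239 m/d → t_B = 98.2/0.001239 = 79270 d
Zone C: v = q/n = 2.601e-4/0.24 = 0.001084 m/d → t_C = 457/0.001084 = 421600 d
Total t = 962700 + 79270 + 421600 = 1.464e6 d
   = 1.464e6 / 365 = 4010 yr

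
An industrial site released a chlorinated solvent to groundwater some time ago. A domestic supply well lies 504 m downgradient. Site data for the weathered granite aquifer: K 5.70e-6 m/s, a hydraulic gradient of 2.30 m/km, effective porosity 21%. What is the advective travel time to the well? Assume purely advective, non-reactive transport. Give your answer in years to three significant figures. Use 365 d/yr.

K = 5.70e-6 m/s × 86400 s/d = 0.4925 m/d
Specific discharge q = 0.4925 × 0.0023 = 0.001133 m/d
v_s = q/n_e = 0.001133/0.21 = 0.005394 m/d
t = L / v = 504 / 0.005394 = 93440 d
   = 93440 / 365 = 256 yr

256 years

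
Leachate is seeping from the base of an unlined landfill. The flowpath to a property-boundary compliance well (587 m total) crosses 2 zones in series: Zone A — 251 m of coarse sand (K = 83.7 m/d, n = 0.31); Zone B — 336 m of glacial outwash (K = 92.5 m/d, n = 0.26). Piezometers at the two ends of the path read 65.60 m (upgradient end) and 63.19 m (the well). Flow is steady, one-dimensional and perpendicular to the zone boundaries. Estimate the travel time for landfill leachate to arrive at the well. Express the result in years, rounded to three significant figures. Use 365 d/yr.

1.25 years

Total head drop ΔH = 65.60 − 63.19 = 2.41 m
Steady 1-D flow in series ⇒ the Darcy flux q is identical in every zone and the zone head losses add (resistances L/K in series).
Σ(L/K) = 251/83.7 + 336/92.5 = 2.999 + 3.632 = 6.631 d
q = ΔH / Σ(L/K) = 2.41 / 6.631 = 0.3634 m/d (same in every zone)
Zone A: v = q/n = 0.3634/0.31 = 1.172 m/d → t_A = 251/1.172 = 214.1 d
Zone B: v = q/n = 0.3634/0.26 = 1.398 m/d → t_B = 336/1.398 = 240.4 d
Total t = 214.1 + 240.4 = 454.5 d
   = 454.5 / 365 = 1.25 yr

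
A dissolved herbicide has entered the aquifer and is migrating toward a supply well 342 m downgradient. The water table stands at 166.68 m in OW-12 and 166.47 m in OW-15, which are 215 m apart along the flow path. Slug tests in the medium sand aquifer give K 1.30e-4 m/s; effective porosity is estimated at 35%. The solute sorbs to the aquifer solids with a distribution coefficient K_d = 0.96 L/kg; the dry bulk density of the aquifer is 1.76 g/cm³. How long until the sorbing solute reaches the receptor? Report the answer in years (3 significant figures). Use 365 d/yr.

174 years

Hydraulic gradient i = (166.68 − 166.47) / 215 = 0.21 / 215 = 9.767e-4
K = 1.30e-4 m/s × 86400 s/d = 11.23 m/d
q = Ki = 11.23 × 9.767e-4 = 0.01097 m/d
v_s = q/n_e = 0.01097/0.35 = 0.03135 m/d
Retardation R = 1 + ρ_b·K_d/n = 1 + 1.76×0.96/0.35 = 5.827
Contaminant velocity v_c = v/R = 0.03135/5.827 = 0.005379 m/d
t = L/v_c = 342/0.005379 = 63580 d
   = 63580/365 = 174 yr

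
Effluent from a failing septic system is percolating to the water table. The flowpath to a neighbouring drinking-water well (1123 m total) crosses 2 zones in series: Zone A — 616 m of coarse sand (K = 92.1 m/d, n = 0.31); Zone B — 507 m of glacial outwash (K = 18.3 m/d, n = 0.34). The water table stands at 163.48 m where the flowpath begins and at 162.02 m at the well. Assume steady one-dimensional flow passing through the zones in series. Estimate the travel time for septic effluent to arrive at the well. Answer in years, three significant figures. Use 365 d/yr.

Total head drop ΔH = 163.48 − 162.02 = 1.46 m
Steady 1-D flow in series ⇒ the Darcy flux q is identical in every zone and the zone head losses add (resistances L/K in series).
Σ(L/K) = 616/92.1 + 507/18.3 = 6.688 + 27.70 = 34.39 d
q = ΔH / Σ(L/K) = 1.46 / 34.39 = 0.04245 m/d (same in every zone)
Zone A: v = q/n = 0.04245/0.31 = 0.1369 m/d → t_A = 616/0.1369 = 4498 d
Zone B: v = q/n = 0.04245/0.34 = 0.1249 m/d → t_B = 507/0.1249 = 4061 d
Total t = 4498 + 4061 = 8559 d
   = 8559 / 365 = 23.4 yr

23.4 years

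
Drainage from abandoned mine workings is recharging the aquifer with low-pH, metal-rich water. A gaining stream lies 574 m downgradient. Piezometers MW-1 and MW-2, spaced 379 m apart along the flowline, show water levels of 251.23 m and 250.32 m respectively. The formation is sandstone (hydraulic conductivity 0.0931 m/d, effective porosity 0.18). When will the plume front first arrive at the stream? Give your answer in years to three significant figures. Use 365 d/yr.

Hydraulic gradient i = (251.23 − 250.32) / 379 = 0.91 / 379 = 0.002401
q = Ki = 0.0931 × 0.002401 = 2.235e-4 m/d
Seepage velocity v = q / n = 2.235e-4 / 0.18 = 0.001242 m/d
t = L / v = 574 / 0.001242 = 462200 d
   = 462200 / 365 = 1270 yr

1270 years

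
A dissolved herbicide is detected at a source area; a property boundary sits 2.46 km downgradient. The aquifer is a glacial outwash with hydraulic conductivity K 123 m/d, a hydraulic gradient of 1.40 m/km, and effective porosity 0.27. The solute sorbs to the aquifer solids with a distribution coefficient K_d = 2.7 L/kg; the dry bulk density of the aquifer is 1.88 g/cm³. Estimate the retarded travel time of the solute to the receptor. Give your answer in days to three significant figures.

76400 days

q = Ki = 123 × 0.0014 = 0.1722 m/d
v = Ki/n = 123·0.0014/0.27 = 0.6378 m/d
Retardation R = 1 + ρ_b·K_d/n = 1 + 1.88×2.7/0.27 = 19.80
Contaminant velocity v_c = v/R = 0.6378/19.80 = 0.03221 m/d
L = 2.46 km = 2460 m
t = L/v_c = 2460/0.03221 = 76370 d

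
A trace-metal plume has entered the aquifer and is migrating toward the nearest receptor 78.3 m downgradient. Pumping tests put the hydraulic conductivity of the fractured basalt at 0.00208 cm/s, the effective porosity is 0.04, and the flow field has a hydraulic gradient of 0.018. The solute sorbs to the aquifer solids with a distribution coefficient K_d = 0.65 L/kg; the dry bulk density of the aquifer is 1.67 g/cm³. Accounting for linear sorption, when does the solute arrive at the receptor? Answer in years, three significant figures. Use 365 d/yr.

7.46 years

K = 0.00208 cm/s × 864 = 1.797 m/d
Specific discharge q = 1.797 × 0.018 = 0.03235 m/d
v = Ki/n = 1.797·0.018/0.04 = 0.8087 m/d
Retardation R = 1 + ρ_b·K_d/n = 1 + 1.67×0.65/0.04 = 28.14
Contaminant velocity v_c = v/R = 0.8087/28.14 = 0.02874 m/d
t = L/v_c = 78.3/0.02874 = 2724 d
   = 2724/365 = 7.46 yr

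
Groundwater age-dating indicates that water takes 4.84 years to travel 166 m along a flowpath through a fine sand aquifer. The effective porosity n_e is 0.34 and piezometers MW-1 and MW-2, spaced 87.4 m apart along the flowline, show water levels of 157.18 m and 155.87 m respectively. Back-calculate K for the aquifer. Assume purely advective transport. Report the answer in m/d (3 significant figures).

Hydraulic gradient i = (157.18 − 155.87) / 87.4 = 1.31 / 87.4 = 0.01499
t = 4.84 years = 1767 d
v = L / t = 166 / 1767 = 0.09397 m/d
K = v · n / i = 0.09397 × 0.34 / 0.01499 = 2.13 m/d

2.13 m/d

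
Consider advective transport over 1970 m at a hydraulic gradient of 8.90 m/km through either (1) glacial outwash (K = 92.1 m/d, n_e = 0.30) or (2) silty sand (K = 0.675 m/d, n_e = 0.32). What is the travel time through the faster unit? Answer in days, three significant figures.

721 days

Unit 1 (glacial outwash): v = 92.1×0.0089/0.30 = 2.732 m/d, t = 1970/2.732 = 721.0 d
Unit 2 (silty sand): v = 0.675×0.0089/0.32 = 0.01877 m/d, t = 1970/0.01877 = 104900 d
Faster unit: t = 721 d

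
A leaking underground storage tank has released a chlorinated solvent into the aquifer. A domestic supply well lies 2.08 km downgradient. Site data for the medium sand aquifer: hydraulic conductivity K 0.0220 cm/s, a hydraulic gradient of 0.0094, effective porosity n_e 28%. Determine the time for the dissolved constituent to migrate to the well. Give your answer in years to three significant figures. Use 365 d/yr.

8.93 years

K = 0.0220 cm/s × 864 = 19.01 m/d
Specific discharge q = 19.01 × 0.0094 = 0.1787 m/d
Average linear velocity = 0.1787 / 0.28 = 0.6381 m/d
L = 2.08 km = 2080 m
t = L / v = 2080 / 0.6381 = 3260 d
   = 3260 / 365 = 8.93 yr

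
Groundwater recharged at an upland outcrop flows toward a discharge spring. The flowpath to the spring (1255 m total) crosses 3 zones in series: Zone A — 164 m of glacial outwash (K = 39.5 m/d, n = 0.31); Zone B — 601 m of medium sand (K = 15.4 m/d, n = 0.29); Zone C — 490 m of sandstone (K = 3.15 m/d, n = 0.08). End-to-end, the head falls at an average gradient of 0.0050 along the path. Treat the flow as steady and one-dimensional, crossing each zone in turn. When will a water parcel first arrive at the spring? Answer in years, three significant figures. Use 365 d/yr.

For zones in series the flux q is common to all zones; the equivalent conductivity is the harmonic (thickness-weighted) mean, K_eq = L_total / Σ(L_j/K_j).
Σ(L/K) = 164/39.5 + 601/15.4 + 490/3.15 = 4.152 + 39.03 + 155.6 = 198.7 d
K_eq = L_total / Σ(L/K) = 1255 / 198.7 = 6.315 m/d
q = K_eq · i = 6.315 × 0.0050 = 0.03157 m/d (same in every zone)
Zone A: v = q/n = 0.03157/0.31 = 0.1019 m/d → t_A = 164/0.1019 = 1610 d
Zone B: v = q/n = 0.03157/0.29 = 0.1089 m/d → t_B = 601/0.1089 = 5520 d
Zone C: v = q/n = 0.03157/0.08 = 0.3947 m/d → t_C = 490/0.3947 = 1241 d
Total t = 1610 + 5520 + 1241 = 8372 d
   = 8372 / 365 = 22.9 yr

22.9 years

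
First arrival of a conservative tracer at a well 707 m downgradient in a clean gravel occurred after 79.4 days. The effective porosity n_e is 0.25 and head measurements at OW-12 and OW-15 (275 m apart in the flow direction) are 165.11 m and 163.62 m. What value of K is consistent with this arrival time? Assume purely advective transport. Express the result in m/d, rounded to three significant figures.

Hydraulic gradient i = (165.11 − 163.62) / 275 = 1.49 / 275 = 0.005418
v = L / t = 707 / 79.4 = 8.904 m/d
K = v · n / i = 8.904 × 0.25 / 0.005418 = 411 m/d

411 m/d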